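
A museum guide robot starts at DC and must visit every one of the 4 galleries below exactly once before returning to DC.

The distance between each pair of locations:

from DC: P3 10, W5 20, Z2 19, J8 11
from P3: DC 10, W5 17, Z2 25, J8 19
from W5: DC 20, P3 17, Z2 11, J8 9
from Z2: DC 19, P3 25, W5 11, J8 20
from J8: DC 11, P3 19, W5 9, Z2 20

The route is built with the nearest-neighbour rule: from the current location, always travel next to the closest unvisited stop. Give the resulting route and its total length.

From DC: distances to unvisited — P3=10, J8=11, Z2=19, W5=20. Nearest is P3 (10).
From P3: distances to unvisited — W5=17, J8=19, Z2=25. Nearest is W5 (17).
From W5: distances to unvisited — J8=9, Z2=11. Nearest is J8 (9).
From J8: distances to unvisited — Z2=20. Nearest is Z2 (20).
Return Z2→DC: 19.
Total = 10 + 17 + 9 + 20 + 19 = 75.

Total distance 75 via the nearest-neighbour route DC → P3 → W5 → J8 → Z2 → DC.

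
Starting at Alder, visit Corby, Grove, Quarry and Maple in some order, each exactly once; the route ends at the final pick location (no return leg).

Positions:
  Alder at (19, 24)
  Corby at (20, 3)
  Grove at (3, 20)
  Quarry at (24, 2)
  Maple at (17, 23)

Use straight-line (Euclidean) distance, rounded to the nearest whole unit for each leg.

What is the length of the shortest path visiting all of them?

There are 4! = 24 possible orderings.
Alder - Corby - Grove - Quarry - Maple: 21+24+28+22 = 95
Alder - Corby - Grove - Maple - Quarry: 21+24+14+22 = 81
Alder - Corby - Quarry - Grove - Maple: 21+4+28+14 = 67
Alder - Corby - Quarry - Maple - Grove: 21+4+22+14 = 61
Alder - Corby - Maple - Grove - Quarry: 21+20+14+28 = 83
Alder - Corby - Maple - Quarry - Grove: 21+20+22+28 = 91
Alder - Grove - Corby - Quarry - Maple: 16+24+4+22 = 66
Alder - Grove - Corby - Maple - Quarry: 16+24+20+22 = 82
Alder - Grove - Quarry - Corby - Maple: 16+28+4+20 = 68
Alder - Grove - Quarry - Maple - Corby: 16+28+22+20 = 86
Alder - Grove - Maple - Corby - Quarry: 16+14+20+4 = 54
Alder - Grove - Maple - Quarry - Corby: 16+14+22+4 = 56
Alder - Quarry - Corby - Grove - Maple: 23+4+24+14 = 65
Alder - Quarry - Corby - Maple - Grove: 23+4+20+14 = 61
… (10 more)
Alder - Maple - Grove - Corby - Quarry: 2+14+24+4 = 44  ← best
The minimum is 44.
One shortest path: Alder → Maple → Grove → Corby → Quarry.

Minimum one-way distance = 44.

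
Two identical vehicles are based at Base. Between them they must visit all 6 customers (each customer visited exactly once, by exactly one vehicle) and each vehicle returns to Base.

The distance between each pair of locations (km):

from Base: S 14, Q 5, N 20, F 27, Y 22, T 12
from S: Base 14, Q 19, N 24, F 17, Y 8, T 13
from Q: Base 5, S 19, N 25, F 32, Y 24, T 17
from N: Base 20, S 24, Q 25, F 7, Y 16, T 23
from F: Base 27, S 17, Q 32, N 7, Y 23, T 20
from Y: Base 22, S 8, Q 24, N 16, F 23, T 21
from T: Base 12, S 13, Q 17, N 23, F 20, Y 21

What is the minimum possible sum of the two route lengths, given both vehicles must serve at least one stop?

Check every non-empty split of the stops between the two vehicles; for each half take its own optimal tour:
  {S} + {Q, N, F, Y, T}: 28 + 84 = 112
  {Q} + {S, N, F, Y, T}: 10 + 77 = 87
  {S, Q} + {N, F, Y, T}: 38 + 77 = 115
  {N} + {S, Q, F, Y, T}: 40 + 86 = 126
  {S, N} + {Q, F, Y, T}: 58 + 84 = 142
  {Q, N} + {S, F, Y, T}: 50 + 77 = 127
  … (31 splits in total)
Best: vehicle 1 Base → Q → Base = 10; vehicle 2 Base → S → Y → N → F → T → Base = 77; combined 87.

87 km — the smallest possible combined total.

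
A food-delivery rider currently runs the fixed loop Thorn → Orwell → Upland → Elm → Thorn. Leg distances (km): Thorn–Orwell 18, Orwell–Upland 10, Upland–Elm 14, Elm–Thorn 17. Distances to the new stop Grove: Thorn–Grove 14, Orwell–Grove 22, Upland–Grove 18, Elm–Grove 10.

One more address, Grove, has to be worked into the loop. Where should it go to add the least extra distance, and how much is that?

Insertion cost between consecutive stops i–j is d(i,Grove) + d(Grove,j) − d(i,j):
  between Thorn and Orwell: 14 + 22 − 18 = 18
  between Orwell and Upland: 22 + 18 − 10 = 30
  between Upland and Elm: 18 + 10 − 14 = 14
  between Elm and Thorn: 10 + 14 − 17 = 7
Cheapest insertion is between Elm and Thorn, adding 7.
New total = 59 + 7 = 66.

Minimum extra distance: 7 km, inserting Grove between Elm and Thorn.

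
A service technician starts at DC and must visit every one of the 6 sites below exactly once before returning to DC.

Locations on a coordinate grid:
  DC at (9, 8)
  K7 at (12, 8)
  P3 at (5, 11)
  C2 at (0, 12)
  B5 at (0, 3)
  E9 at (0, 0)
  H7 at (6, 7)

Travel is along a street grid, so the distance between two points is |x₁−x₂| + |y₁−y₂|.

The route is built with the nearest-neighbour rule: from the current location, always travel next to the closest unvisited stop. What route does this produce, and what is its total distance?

Nearest-neighbour total = 50; route DC → K7 → H7 → P3 → C2 → B5 → E9 → DC.

DC → [K7:3 / H7:4 / P3:7 / C2:13 / B5:14 / E9:17] → K7 (3)
K7 → [H7:7 / P3:10 / C2:16 / B5:17 / E9:20] → H7 (7)
H7 → [P3:5 / B5:10 / C2:11 / E9:13] → P3 (5)
P3 → [C2:6 / B5:13 / E9:16] → C2 (6)
C2 → [B5:9 / E9:12] → B5 (9)
B5 → [E9:3] → E9 (3)
Return E9→DC: 17.
Total = 3 + 7 + 5 + 6 + 9 + 3 + 17 = 50.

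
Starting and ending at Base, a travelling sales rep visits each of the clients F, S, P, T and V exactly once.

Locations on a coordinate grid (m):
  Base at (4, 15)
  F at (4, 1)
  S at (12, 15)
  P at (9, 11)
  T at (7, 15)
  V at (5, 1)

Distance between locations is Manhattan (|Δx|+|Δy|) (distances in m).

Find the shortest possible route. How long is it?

Base - F - S - P - T - V - Base: 14+22+7+6+16+15 = 80
Base - F - S - P - V - T - Base: 14+22+7+14+16+3 = 76
Base - F - S - T - P - V - Base: 14+22+5+6+14+15 = 76
Base - F - S - T - V - P - Base: 14+22+5+16+14+9 = 80
Base - F - S - V - P - T - Base: 14+22+21+14+6+3 = 80
Base - F - S - V - T - P - Base: 14+22+21+16+6+9 = 88
Base - F - P - S - T - V - Base: 14+15+7+5+16+15 = 72
Base - F - P - S - V - T - Base: 14+15+7+21+16+3 = 76
Base - F - P - T - S - V - Base: 14+15+6+5+21+15 = 76
Base - F - P - T - V - S - Base: 14+15+6+16+21+8 = 80
Base - F - P - V - S - T - Base: 14+15+14+21+5+3 = 72
Base - F - P - V - T - S - Base: 14+15+14+16+5+8 = 72
Base - F - T - S - P - V - Base: 14+17+5+7+14+15 = 72
Base - F - T - S - V - P - Base: 14+17+5+21+14+9 = 80
… (46 more)
Base - F - V - P - S - T - Base: 14+1+14+7+5+3 = 44  ← best
The minimum is 44.
One optimal route: Base → F → V → P → S → T → Base (or its reverse).

Minimum total distance: 44 m.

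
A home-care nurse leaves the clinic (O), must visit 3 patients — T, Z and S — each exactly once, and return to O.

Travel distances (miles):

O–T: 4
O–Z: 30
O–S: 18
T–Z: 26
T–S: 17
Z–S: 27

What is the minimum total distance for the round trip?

75 miles — the shortest possible round trip.

With 3 stops there are 3!/2 = 3 distinct round trips (a route and its reverse cost the same).
O - T - Z - S - O: 4+26+27+18 = 75
O - T - S - Z - O: 4+17+27+30 = 78
O - Z - T - S - O: 30+26+17+18 = 91
The minimum is 75.
One optimal route: O → T → Z → S → O (or its reverse).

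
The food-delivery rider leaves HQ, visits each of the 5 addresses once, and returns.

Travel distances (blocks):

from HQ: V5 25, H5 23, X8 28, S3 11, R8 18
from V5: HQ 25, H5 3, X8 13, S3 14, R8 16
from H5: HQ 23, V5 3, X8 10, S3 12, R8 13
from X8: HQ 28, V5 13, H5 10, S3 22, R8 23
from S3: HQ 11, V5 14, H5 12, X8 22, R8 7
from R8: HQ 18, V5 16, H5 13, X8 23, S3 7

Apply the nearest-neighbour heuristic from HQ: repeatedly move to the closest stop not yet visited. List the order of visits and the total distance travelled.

HQ → [S3:11 / R8:18 / H5:23 / V5:25 / X8:28] → S3 (11)
S3 → [R8:7 / H5:12 / V5:14 / X8:22] → R8 (7)
R8 → [H5:13 / V5:16 / X8:23] → H5 (13)
H5 → [V5:3 / X8:10] → V5 (3)
V5 → [X8:13] → X8 (13)
Return X8→HQ: 28.
Total = 11 + 7 + 13 + 3 + 13 + 28 = 75.

75 blocks along HQ → S3 → R8 → H5 → V5 → X8 → HQ.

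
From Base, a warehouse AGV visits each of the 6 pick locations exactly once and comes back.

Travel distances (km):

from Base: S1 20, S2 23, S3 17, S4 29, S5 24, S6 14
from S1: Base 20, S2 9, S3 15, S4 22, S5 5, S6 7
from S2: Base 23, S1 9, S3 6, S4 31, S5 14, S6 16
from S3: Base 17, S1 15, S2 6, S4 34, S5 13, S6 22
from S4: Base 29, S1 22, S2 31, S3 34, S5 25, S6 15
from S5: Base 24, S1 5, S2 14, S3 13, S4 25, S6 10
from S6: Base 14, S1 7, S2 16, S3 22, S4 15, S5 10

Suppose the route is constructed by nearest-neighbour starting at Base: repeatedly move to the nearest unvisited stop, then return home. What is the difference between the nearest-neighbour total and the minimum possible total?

From Base: S6=14, S3=17, S1=20, S2=23, S5=24, S4=29 → choose S6 (14).
From S6: S1=7, S5=10, S4=15, S2=16, S3=22 → choose S1 (7).
From S1: S5=5, S2=9, S3=15, S4=22 → choose S5 (5).
From S5: S3=13, S2=14, S4=25 → choose S3 (13).
From S3: S2=6, S4=34 → choose S2 (6).
From S2: S4=31 → choose S4 (31).
NN route Base → S6 → S1 → S5 → S3 → S2 → S4 → Base costs 105.
Optimal: Base → S3 → S2 → S1 → S5 → S4 → S6 → Base costs 91 (by enumerating all 360 distinct tours).
Excess = 105 − 91 = 14.

The nearest-neighbour route is 14 km longer than optimal.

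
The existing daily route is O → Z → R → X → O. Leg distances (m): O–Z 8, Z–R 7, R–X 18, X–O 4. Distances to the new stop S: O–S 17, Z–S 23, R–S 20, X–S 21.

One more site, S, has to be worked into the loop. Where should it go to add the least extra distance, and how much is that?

Adding 23 m by placing S on the R–X leg.

Insertion cost between consecutive stops i–j is d(i,S) + d(S,j) − d(i,j):
  between O and Z: 17 + 23 − 8 = 32
  between Z and R: 23 + 20 − 7 = 36
  between R and X: 20 + 21 − 18 = 23
  between X and O: 21 + 17 − 4 = 34
Cheapest insertion is between R and X, adding 23.
New total = 37 + 23 = 60.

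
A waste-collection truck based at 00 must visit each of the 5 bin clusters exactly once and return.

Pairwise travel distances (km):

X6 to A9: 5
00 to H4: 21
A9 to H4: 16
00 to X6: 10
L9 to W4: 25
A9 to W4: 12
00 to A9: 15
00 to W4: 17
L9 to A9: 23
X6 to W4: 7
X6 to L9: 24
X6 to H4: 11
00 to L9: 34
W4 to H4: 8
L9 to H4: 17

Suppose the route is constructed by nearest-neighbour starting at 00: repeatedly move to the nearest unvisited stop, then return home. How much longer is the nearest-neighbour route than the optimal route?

00: X6=10, A9=15, W4=17, H4=21, L9=34 ⇒ X6
X6: A9=5, W4=7, H4=11, L9=24 ⇒ A9
A9: W4=12, H4=16, L9=23 ⇒ W4
W4: H4=8, L9=25 ⇒ H4
H4: L9=17 ⇒ L9
NN route 00 → X6 → A9 → W4 → H4 → L9 → 00 costs 86.
Optimal: 00 → X6 → A9 → L9 → H4 → W4 → 00 costs 80 (by enumerating all 60 distinct tours).
Excess = 86 − 80 = 6.

6 km longer than the optimal tour.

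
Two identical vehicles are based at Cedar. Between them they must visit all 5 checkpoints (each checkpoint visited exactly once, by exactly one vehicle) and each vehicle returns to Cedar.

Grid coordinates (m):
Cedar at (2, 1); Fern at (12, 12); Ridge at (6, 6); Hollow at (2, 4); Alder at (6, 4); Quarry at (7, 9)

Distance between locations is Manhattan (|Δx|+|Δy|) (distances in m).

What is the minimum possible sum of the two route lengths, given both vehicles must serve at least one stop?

Minimum combined distance: 48 m.

Check every non-empty split of the stops between the two vehicles; for each half take its own optimal tour:
  {Fern} + {Ridge, Hollow, Alder, Quarry}: 42 + 26 = 68
  {Ridge} + {Fern, Hollow, Alder, Quarry}: 18 + 42 = 60
  {Fern, Ridge} + {Hollow, Alder, Quarry}: 42 + 26 = 68
  {Hollow} + {Fern, Ridge, Alder, Quarry}: 6 + 42 = 48
  {Fern, Hollow} + {Ridge, Alder, Quarry}: 42 + 26 = 68
  {Ridge, Hollow} + {Fern, Alder, Quarry}: 18 + 42 = 60
  … (15 splits in total)
Best: vehicle 1 Cedar → Hollow → Cedar = 6; vehicle 2 Cedar → Fern → Quarry → Ridge → Alder → Cedar = 42; combined 48.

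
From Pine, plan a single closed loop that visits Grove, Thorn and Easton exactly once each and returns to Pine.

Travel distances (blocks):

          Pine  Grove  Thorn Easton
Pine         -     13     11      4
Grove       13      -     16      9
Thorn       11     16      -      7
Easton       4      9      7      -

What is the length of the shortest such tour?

Minimum total distance: 40 blocks.

With 3 stops there are 3!/2 = 3 distinct round trips (a route and its reverse cost the same).
Pine - Grove - Thorn - Easton - Pine: 13+16+7+4 = 40
Pine - Grove - Easton - Thorn - Pine: 13+9+7+11 = 40
Pine - Thorn - Grove - Easton - Pine: 11+16+9+4 = 40
The minimum is 40.
One optimal route: Pine → Grove → Thorn → Easton → Pine (or its reverse).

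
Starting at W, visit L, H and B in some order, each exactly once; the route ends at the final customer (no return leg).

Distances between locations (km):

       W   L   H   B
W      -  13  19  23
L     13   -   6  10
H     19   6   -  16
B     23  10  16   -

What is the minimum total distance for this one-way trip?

Shortest open route: 35 km.

There are 3! = 6 possible orderings.
W - L - H - B: 13+6+16 = 35
W - L - B - H: 13+10+16 = 39
W - H - L - B: 19+6+10 = 35
W - H - B - L: 19+16+10 = 45
W - B - L - H: 23+10+6 = 39
W - B - H - L: 23+16+6 = 45
The minimum is 35.
One shortest path: W → L → H → B.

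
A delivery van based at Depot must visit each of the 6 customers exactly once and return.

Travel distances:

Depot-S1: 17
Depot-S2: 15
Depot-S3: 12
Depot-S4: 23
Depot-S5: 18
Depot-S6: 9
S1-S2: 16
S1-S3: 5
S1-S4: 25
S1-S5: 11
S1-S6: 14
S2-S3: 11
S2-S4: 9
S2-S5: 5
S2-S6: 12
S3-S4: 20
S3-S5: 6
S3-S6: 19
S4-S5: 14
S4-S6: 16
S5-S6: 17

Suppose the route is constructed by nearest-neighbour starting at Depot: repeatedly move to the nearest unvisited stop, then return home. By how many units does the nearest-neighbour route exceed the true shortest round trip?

Excess over optimum: 18.

Depot: S6=9, S3=12, S2=15, S1=17, S5=18, S4=23 ⇒ S6
S6: S2=12, S1=14, S4=16, S5=17, S3=19 ⇒ S2
S2: S5=5, S4=9, S3=11, S1=16 ⇒ S5
S5: S3=6, S1=11, S4=14 ⇒ S3
S3: S1=5, S4=20 ⇒ S1
S1: S4=25 ⇒ S4
NN route Depot → S6 → S2 → S5 → S3 → S1 → S4 → Depot costs 85.
Optimal: Depot → S1 → S3 → S5 → S2 → S4 → S6 → Depot costs 67 (by enumerating all 360 distinct tours).
Excess = 85 − 67 = 18.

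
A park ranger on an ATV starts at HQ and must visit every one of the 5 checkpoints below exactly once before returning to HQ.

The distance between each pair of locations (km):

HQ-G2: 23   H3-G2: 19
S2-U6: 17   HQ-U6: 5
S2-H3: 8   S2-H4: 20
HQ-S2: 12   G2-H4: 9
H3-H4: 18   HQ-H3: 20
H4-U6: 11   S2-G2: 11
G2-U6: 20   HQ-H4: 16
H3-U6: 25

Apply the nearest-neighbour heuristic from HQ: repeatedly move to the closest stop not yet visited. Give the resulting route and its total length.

At HQ the remaining stops are U6 5, S2 12, H4 16, H3 20, G2 23; go to U6.
At U6 the remaining stops are H4 11, S2 17, G2 20, H3 25; go to H4.
At H4 the remaining stops are G2 9, H3 18, S2 20; go to G2.
At G2 the remaining stops are S2 11, H3 19; go to S2.
At S2 the remaining stops are H3 8; go to H3.
Return H3→HQ: 20.
Total = 5 + 11 + 9 + 11 + 8 + 20 = 64.

Total distance 64 km via the nearest-neighbour route HQ → U6 → H4 → G2 → S2 → H3 → HQ.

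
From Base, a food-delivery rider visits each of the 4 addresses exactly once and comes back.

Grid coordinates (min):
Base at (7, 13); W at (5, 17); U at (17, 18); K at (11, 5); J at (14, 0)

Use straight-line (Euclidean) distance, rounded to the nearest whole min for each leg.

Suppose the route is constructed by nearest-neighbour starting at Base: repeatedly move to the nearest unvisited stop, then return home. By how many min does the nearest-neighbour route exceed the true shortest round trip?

Base: W=4, K=9, U=11, J=15 ⇒ W
W: U=12, K=13, J=19 ⇒ U
U: K=14, J=18 ⇒ K
K: J=6 ⇒ J
NN route Base → W → U → K → J → Base costs 51.
Optimal: Base → W → U → J → K → Base costs 49 (by enumerating all 12 distinct tours).
Excess = 51 − 49 = 2.

Excess over optimum: 2 min.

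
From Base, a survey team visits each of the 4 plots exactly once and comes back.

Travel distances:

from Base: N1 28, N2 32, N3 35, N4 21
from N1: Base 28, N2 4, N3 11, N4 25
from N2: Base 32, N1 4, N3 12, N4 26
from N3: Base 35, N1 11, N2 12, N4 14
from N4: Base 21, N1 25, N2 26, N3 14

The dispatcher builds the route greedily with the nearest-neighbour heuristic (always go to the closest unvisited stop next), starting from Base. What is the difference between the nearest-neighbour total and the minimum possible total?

Base: N4=21, N1=28, N2=32, N3=35 ⇒ N4
N4: N3=14, N1=25, N2=26 ⇒ N3
N3: N1=11, N2=12 ⇒ N1
N1: N2=4 ⇒ N2
NN route Base → N4 → N3 → N1 → N2 → Base costs 82.
Optimal: Base → N1 → N2 → N3 → N4 → Base costs 79 (by enumerating all 12 distinct tours).
Excess = 82 − 79 = 3.

The nearest-neighbour route is 3 longer than optimal.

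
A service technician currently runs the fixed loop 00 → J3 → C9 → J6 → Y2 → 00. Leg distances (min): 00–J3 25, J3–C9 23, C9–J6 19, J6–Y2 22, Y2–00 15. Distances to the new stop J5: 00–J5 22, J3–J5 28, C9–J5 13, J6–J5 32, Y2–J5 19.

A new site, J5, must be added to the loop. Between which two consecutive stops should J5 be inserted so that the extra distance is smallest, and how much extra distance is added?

Insertion cost between consecutive stops i–j is d(i,J5) + d(J5,j) − d(i,j):
  between 00 and J3: 22 + 28 − 25 = 25
  between J3 and C9: 28 + 13 − 23 = 18
  between C9 and J6: 13 + 32 − 19 = 26
  between J6 and Y2: 32 + 19 − 22 = 29
  between Y2 and 00: 19 + 22 − 15 = 26
Cheapest insertion is between J3 and C9, adding 18.
New total = 104 + 18 = 122.

Adding 18 min by placing J5 on the J3–C9 leg.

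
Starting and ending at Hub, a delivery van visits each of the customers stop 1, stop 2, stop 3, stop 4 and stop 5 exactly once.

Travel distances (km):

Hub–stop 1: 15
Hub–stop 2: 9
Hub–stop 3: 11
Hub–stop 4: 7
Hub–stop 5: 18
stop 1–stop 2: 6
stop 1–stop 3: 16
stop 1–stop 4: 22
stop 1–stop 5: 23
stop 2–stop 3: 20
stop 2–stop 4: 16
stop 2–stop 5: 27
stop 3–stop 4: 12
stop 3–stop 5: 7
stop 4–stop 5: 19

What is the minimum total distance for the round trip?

Hub→stop 1→stop 2→stop 3→stop 4→stop 5→Hub: 15+6+20+12+19+18 = 90
Hub→stop 1→stop 2→stop 3→stop 5→stop 4→Hub: 15+6+20+7+19+7 = 74
Hub→stop 1→stop 2→stop 4→stop 3→stop 5→Hub: 15+6+16+12+7+18 = 74
Hub→stop 1→stop 2→stop 4→stop 5→stop 3→Hub: 15+6+16+19+7+11 = 74
Hub→stop 1→stop 2→stop 5→stop 3→stop 4→Hub: 15+6+27+7+12+7 = 74
Hub→stop 1→stop 2→stop 5→stop 4→stop 3→Hub: 15+6+27+19+12+11 = 90
Hub→stop 1→stop 3→stop 2→stop 4→stop 5→Hub: 15+16+20+16+19+18 = 104
Hub→stop 1→stop 3→stop 2→stop 5→stop 4→Hub: 15+16+20+27+19+7 = 104
Hub→stop 1→stop 3→stop 4→stop 2→stop 5→Hub: 15+16+12+16+27+18 = 104
Hub→stop 1→stop 3→stop 4→stop 5→stop 2→Hub: 15+16+12+19+27+9 = 98
Hub→stop 1→stop 3→stop 5→stop 2→stop 4→Hub: 15+16+7+27+16+7 = 88
Hub→stop 1→stop 3→stop 5→stop 4→stop 2→Hub: 15+16+7+19+16+9 = 82
Hub→stop 1→stop 4→stop 2→stop 3→stop 5→Hub: 15+22+16+20+7+18 = 98
Hub→stop 1→stop 4→stop 2→stop 5→stop 3→Hub: 15+22+16+27+7+11 = 98
… (46 more)
Hub→stop 2→stop 1→stop 3→stop 5→stop 4→Hub: 9+6+16+7+19+7 = 64  ← best
The minimum is 64.
One optimal route: Hub → stop 2 → stop 1 → stop 3 → stop 5 → stop 4 → Hub (or its reverse).

64 km — the shortest possible round trip.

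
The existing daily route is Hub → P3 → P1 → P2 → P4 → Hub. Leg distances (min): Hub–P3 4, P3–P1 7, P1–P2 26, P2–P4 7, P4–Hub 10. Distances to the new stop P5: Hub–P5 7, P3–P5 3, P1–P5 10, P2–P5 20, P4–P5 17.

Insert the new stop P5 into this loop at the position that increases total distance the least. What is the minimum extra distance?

Minimum extra distance: 4 min, inserting P5 between P1 and P2.

Insertion cost between consecutive stops i–j is d(i,P5) + d(P5,j) − d(i,j):
  between Hub and P3: 7 + 3 − 4 = 6
  between P3 and P1: 3 + 10 − 7 = 6
  between P1 and P2: 10 + 20 − 26 = 4
  between P2 and P4: 20 + 17 − 7 = 30
  between P4 and Hub: 17 + 7 − 10 = 14
Cheapest insertion is between P1 and P2, adding 4.
New total = 54 + 4 = 58.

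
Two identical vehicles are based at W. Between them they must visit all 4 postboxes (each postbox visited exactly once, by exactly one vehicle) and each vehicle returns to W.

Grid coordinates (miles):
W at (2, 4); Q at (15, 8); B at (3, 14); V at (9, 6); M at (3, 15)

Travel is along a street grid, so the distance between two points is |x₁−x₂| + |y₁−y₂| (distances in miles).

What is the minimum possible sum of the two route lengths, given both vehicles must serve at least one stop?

Try each way of splitting the stops between the two vehicles (each non-empty) and, for each split, find the best tour for each vehicle:
  {Q} + {B, V, M}: 34 + 36 = 70
  {B} + {Q, V, M}: 22 + 48 = 70
  {Q, B} + {V, M}: 46 + 36 = 82
  {V} + {Q, B, M}: 18 + 48 = 66
  {Q, V} + {B, M}: 34 + 24 = 58
  {B, V} + {Q, M}: 34 + 48 = 82
  … (7 splits in total)
Best: vehicle 1 W → Q → V → W = 34; vehicle 2 W → B → M → W = 24; combined 58.

58 miles — the smallest possible combined total.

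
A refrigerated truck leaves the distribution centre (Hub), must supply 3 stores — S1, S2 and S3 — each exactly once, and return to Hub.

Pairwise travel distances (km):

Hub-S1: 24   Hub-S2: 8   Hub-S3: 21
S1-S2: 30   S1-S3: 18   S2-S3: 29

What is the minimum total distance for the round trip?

Hub → S1 → S2 → S3 → Hub: 24+30+29+21 = 104
Hub → S1 → S3 → S2 → Hub: 24+18+29+8 = 79
Hub → S2 → S1 → S3 → Hub: 8+30+18+21 = 77
The minimum is 77.
One optimal route: Hub → S2 → S1 → S3 → Hub (or its reverse).

Shortest round trip = 77 km.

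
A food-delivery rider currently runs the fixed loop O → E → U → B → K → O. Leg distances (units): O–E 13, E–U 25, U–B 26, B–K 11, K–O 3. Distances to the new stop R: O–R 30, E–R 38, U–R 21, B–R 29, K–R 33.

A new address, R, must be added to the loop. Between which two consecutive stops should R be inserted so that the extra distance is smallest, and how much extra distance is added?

Insertion cost between consecutive stops i–j is d(i,R) + d(R,j) − d(i,j):
  between O and E: 30 + 38 − 13 = 55
  between E and U: 38 + 21 − 25 = 34
  between U and B: 21 + 29 − 26 = 24
  between B and K: 29 + 33 − 11 = 51
  between K and O: 33 + 30 − 3 = 60
Cheapest insertion is between U and B, adding 24.
New total = 78 + 24 = 102.

Minimum extra distance: 24, inserting R between U and B.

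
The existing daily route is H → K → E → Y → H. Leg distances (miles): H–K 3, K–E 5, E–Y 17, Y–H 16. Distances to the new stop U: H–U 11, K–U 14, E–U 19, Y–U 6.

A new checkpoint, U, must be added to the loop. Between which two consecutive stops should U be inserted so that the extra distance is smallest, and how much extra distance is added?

Insertion cost between consecutive stops i–j is d(i,U) + d(U,j) − d(i,j):
  between H and K: 11 + 14 − 3 = 22
  between K and E: 14 + 19 − 5 = 28
  between E and Y: 19 + 6 − 17 = 8
  between Y and H: 6 + 11 − 16 = 1
Cheapest insertion is between Y and H, adding 1.
New total = 41 + 1 = 42.

Minimum extra distance: 1 miles, inserting U between Y and H.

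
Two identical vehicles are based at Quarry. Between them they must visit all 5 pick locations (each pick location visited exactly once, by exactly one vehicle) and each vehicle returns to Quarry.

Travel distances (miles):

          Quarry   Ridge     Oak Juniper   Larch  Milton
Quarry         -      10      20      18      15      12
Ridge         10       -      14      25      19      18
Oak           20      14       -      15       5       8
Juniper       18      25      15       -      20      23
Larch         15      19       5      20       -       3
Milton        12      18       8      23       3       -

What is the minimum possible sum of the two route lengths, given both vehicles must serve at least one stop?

Check every non-empty split of the stops between the two vehicles; for each half take its own optimal tour:
  {Ridge} + {Oak, Juniper, Larch, Milton}: 20 + 53 = 73
  {Oak} + {Ridge, Juniper, Larch, Milton}: 40 + 69 = 109
  {Ridge, Oak} + {Juniper, Larch, Milton}: 44 + 53 = 97
  {Juniper} + {Ridge, Oak, Larch, Milton}: 36 + 44 = 80
  {Ridge, Juniper} + {Oak, Larch, Milton}: 53 + 40 = 93
  {Oak, Juniper} + {Ridge, Larch, Milton}: 53 + 44 = 97
  … (15 splits in total)
Best: vehicle 1 Quarry → Ridge → Quarry = 20; vehicle 2 Quarry → Juniper → Oak → Larch → Milton → Quarry = 53; combined 73.

Minimum combined distance: 73 miles.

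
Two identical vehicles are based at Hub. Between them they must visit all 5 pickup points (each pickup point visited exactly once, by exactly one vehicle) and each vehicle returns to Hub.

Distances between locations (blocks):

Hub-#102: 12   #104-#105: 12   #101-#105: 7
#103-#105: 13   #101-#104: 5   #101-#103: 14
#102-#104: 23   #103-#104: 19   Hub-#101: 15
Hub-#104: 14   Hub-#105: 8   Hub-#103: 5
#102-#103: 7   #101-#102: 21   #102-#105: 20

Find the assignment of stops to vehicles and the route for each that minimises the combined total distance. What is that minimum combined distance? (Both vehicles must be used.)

58 blocks — the smallest possible combined total.

Check every non-empty split of the stops between the two vehicles; for each half take its own optimal tour:
  {#101} + {#102, #103, #104, #105}: 30 + 55 = 85
  {#102} + {#101, #103, #104, #105}: 24 + 44 = 68
  {#101, #102} + {#103, #104, #105}: 48 + 44 = 92
  {#103} + {#101, #102, #104, #105}: 10 + 55 = 65
  {#101, #103} + {#102, #104, #105}: 34 + 55 = 89
  {#102, #103} + {#101, #104, #105}: 24 + 34 = 58
  … (15 splits in total)
Best: vehicle 1 Hub → #102 → #103 → Hub = 24; vehicle 2 Hub → #104 → #101 → #105 → Hub = 34; combined 58.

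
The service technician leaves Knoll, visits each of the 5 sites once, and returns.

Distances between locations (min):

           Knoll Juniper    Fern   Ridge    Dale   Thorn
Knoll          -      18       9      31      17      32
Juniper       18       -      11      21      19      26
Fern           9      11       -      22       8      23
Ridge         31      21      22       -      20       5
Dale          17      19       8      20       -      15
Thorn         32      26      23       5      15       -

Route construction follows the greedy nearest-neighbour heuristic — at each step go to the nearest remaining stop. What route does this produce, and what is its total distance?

Total distance 76 min via the nearest-neighbour route Knoll → Fern → Dale → Thorn → Ridge → Juniper → Knoll.

From Knoll: distances to unvisited — Fern=9, Dale=17, Juniper=18, Ridge=31, Thorn=32. Nearest is Fern (9).
From Fern: distances to unvisited — Dale=8, Juniper=11, Ridge=22, Thorn=23. Nearest is Dale (8).
From Dale: distances to unvisited — Thorn=15, Juniper=19, Ridge=20. Nearest is Thorn (15).
From Thorn: distances to unvisited — Ridge=5, Juniper=26. Nearest is Ridge (5).
From Ridge: distances to unvisited — Juniper=21. Nearest is Juniper (21).
Return Juniper→Knoll: 18.
Total = 9 + 8 + 15 + 5 + 21 + 18 = 76.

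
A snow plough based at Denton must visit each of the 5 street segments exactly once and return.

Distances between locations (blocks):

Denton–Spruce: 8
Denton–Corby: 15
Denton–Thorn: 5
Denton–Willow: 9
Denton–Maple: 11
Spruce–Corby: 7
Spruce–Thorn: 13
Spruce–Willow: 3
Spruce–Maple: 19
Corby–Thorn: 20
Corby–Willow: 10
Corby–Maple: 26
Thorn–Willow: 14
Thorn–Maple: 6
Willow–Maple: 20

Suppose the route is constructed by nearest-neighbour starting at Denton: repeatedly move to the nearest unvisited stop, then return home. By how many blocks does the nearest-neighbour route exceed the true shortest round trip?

From Denton: Thorn=5, Spruce=8, Willow=9, Maple=11, Corby=15 → choose Thorn (5).
From Thorn: Maple=6, Spruce=13, Willow=14, Corby=20 → choose Maple (6).
From Maple: Spruce=19, Willow=20, Corby=26 → choose Spruce (19).
From Spruce: Willow=3, Corby=7 → choose Willow (3).
From Willow: Corby=10 → choose Corby (10).
NN route Denton → Thorn → Maple → Spruce → Willow → Corby → Denton costs 58.
Optimal: Denton → Spruce → Corby → Willow → Thorn → Maple → Denton costs 56 (by enumerating all 60 distinct tours).
Excess = 58 − 56 = 2.

2 blocks longer than the optimal tour.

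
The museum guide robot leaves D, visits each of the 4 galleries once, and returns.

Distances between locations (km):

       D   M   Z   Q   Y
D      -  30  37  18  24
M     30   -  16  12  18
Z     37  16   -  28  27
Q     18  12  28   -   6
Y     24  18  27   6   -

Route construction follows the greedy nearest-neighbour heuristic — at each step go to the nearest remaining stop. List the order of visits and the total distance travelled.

D → [Q:18 / Y:24 / M:30 / Z:37] → Q (18)
Q → [Y:6 / M:12 / Z:28] → Y (6)
Y → [M:18 / Z:27] → M (18)
M → [Z:16] → Z (16)
Return Z→D: 37.
Total = 18 + 6 + 18 + 16 + 37 = 95.

Nearest-neighbour total = 95 km; route D → Q → Y → M → Z → D.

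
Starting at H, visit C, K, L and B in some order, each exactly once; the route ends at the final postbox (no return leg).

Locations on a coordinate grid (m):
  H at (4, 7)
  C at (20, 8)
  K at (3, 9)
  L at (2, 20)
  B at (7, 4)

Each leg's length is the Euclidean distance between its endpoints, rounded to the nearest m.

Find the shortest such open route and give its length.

43 m — the minimum one-way total.

There are 4! = 24 possible orderings.
H→C→K→L→B: 16+17+11+17 = 61
H→C→K→B→L: 16+17+6+17 = 56
H→C→L→K→B: 16+22+11+6 = 55
H→C→L→B→K: 16+22+17+6 = 61
H→C→B→K→L: 16+14+6+11 = 47
H→C→B→L→K: 16+14+17+11 = 58
H→K→C→L→B: 2+17+22+17 = 58
H→K→C→B→L: 2+17+14+17 = 50
H→K→L→C→B: 2+11+22+14 = 49
H→K→L→B→C: 2+11+17+14 = 44
H→K→B→C→L: 2+6+14+22 = 44
H→K→B→L→C: 2+6+17+22 = 47
H→L→C→K→B: 13+22+17+6 = 58
H→L→C→B→K: 13+22+14+6 = 55
… (10 more)
H→B→K→L→C: 4+6+11+22 = 43  ← best
The minimum is 43.
One shortest path: H → B → K → L → C.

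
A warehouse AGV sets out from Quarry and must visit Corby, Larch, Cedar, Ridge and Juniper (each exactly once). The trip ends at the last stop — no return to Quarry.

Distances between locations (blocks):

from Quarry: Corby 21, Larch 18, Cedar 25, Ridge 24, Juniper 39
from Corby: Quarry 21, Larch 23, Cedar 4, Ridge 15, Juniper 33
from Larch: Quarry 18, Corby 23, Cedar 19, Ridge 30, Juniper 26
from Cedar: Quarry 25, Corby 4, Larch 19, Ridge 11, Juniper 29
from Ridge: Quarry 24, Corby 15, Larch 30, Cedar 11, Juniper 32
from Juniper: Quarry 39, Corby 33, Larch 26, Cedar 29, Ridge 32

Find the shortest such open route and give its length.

There are 5! = 120 possible orderings.
Quarry → Corby → Larch → Cedar → Ridge → Juniper: 21+23+19+11+32 = 106
Quarry → Corby → Larch → Cedar → Juniper → Ridge: 21+23+19+29+32 = 124
Quarry → Corby → Larch → Ridge → Cedar → Juniper: 21+23+30+11+29 = 114
Quarry → Corby → Larch → Ridge → Juniper → Cedar: 21+23+30+32+29 = 135
Quarry → Corby → Larch → Juniper → Cedar → Ridge: 21+23+26+29+11 = 110
Quarry → Corby → Larch → Juniper → Ridge → Cedar: 21+23+26+32+11 = 113
Quarry → Corby → Cedar → Larch → Ridge → Juniper: 21+4+19+30+32 = 106
Quarry → Corby → Cedar → Larch → Juniper → Ridge: 21+4+19+26+32 = 102
Quarry → Corby → Cedar → Ridge → Larch → Juniper: 21+4+11+30+26 = 92
Quarry → Corby → Cedar → Ridge → Juniper → Larch: 21+4+11+32+26 = 94
Quarry → Corby → Cedar → Juniper → Larch → Ridge: 21+4+29+26+30 = 110
Quarry → Corby → Cedar → Juniper → Ridge → Larch: 21+4+29+32+30 = 116
Quarry → Corby → Ridge → Larch → Cedar → Juniper: 21+15+30+19+29 = 114
Quarry → Corby → Ridge → Larch → Juniper → Cedar: 21+15+30+26+29 = 121
… (106 more)
Quarry → Larch → Corby → Cedar → Ridge → Juniper: 18+23+4+11+32 = 88  ← best
The minimum is 88.
One shortest path: Quarry → Larch → Corby → Cedar → Ridge → Juniper.

Shortest open route: 88 blocks.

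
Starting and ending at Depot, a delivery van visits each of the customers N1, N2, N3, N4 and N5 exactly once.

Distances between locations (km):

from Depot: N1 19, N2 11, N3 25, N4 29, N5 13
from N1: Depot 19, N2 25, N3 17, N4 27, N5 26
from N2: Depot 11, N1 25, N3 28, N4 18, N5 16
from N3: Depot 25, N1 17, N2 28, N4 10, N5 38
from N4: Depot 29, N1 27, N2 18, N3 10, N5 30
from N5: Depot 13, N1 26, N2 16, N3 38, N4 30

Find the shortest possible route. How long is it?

93 km — the shortest possible round trip.

Depot - N1 - N2 - N3 - N4 - N5 - Depot: 19+25+28+10+30+13 = 125
Depot - N1 - N2 - N3 - N5 - N4 - Depot: 19+25+28+38+30+29 = 169
Depot - N1 - N2 - N4 - N3 - N5 - Depot: 19+25+18+10+38+13 = 123
Depot - N1 - N2 - N4 - N5 - N3 - Depot: 19+25+18+30+38+25 = 155
Depot - N1 - N2 - N5 - N3 - N4 - Depot: 19+25+16+38+10+29 = 137
Depot - N1 - N2 - N5 - N4 - N3 - Depot: 19+25+16+30+10+25 = 125
Depot - N1 - N3 - N2 - N4 - N5 - Depot: 19+17+28+18+30+13 = 125
Depot - N1 - N3 - N2 - N5 - N4 - Depot: 19+17+28+16+30+29 = 139
Depot - N1 - N3 - N4 - N2 - N5 - Depot: 19+17+10+18+16+13 = 93
Depot - N1 - N3 - N4 - N5 - N2 - Depot: 19+17+10+30+16+11 = 103
Depot - N1 - N3 - N5 - N2 - N4 - Depot: 19+17+38+16+18+29 = 137
Depot - N1 - N3 - N5 - N4 - N2 - Depot: 19+17+38+30+18+11 = 133
Depot - N1 - N4 - N2 - N3 - N5 - Depot: 19+27+18+28+38+13 = 143
Depot - N1 - N4 - N2 - N5 - N3 - Depot: 19+27+18+16+38+25 = 143
… (46 more)
The minimum is 93.
One optimal route: Depot → N1 → N3 → N4 → N2 → N5 → Depot (or its reverse).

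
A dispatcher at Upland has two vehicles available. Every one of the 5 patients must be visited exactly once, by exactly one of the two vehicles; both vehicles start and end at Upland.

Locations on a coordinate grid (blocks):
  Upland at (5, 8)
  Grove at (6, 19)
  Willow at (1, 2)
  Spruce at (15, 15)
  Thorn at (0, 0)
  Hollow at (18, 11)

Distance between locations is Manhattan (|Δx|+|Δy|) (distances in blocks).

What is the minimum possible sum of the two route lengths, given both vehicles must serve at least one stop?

Minimum combined distance: 74 blocks.

There are 2^4 − 1 = 15 ways to divide the 5 stops into two non-empty groups. For each, the best each vehicle can do is its own shortest tour through its group:
  {Grove} + {Willow, Spruce, Thorn, Hollow}: 24 + 66 = 90
  {Willow} + {Grove, Spruce, Thorn, Hollow}: 20 + 74 = 94
  {Grove, Willow} + {Spruce, Thorn, Hollow}: 44 + 66 = 110
  {Spruce} + {Grove, Willow, Thorn, Hollow}: 34 + 74 = 108
  {Grove, Spruce} + {Willow, Thorn, Hollow}: 42 + 58 = 100
  {Willow, Spruce} + {Grove, Thorn, Hollow}: 54 + 74 = 128
  … (15 splits in total)
  {Willow, Thorn} + {Grove, Spruce, Hollow}: 26 + 48 = 74  ← best
Best: vehicle 1 Upland → Willow → Thorn → Upland = 26; vehicle 2 Upland → Grove → Spruce → Hollow → Upland = 48; combined 74.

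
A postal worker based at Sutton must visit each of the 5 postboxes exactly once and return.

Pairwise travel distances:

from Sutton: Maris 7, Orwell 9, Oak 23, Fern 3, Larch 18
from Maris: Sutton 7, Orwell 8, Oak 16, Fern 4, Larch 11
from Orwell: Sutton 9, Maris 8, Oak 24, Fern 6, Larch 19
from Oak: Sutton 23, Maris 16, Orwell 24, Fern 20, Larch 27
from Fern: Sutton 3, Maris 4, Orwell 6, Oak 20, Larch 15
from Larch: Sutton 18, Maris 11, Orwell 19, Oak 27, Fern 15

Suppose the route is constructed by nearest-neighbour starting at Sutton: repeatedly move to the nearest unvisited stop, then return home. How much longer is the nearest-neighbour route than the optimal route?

Sutton: Fern=3, Maris=7, Orwell=9, Larch=18, Oak=23 ⇒ Fern
Fern: Maris=4, Orwell=6, Larch=15, Oak=20 ⇒ Maris
Maris: Orwell=8, Larch=11, Oak=16 ⇒ Orwell
Orwell: Larch=19, Oak=24 ⇒ Larch
Larch: Oak=27 ⇒ Oak
NN route Sutton → Fern → Maris → Orwell → Larch → Oak → Sutton costs 84.
Optimal: Sutton → Maris → Oak → Larch → Orwell → Fern → Sutton costs 78 (by enumerating all 60 distinct tours).
Excess = 84 − 78 = 6.

6 longer than the optimal tour.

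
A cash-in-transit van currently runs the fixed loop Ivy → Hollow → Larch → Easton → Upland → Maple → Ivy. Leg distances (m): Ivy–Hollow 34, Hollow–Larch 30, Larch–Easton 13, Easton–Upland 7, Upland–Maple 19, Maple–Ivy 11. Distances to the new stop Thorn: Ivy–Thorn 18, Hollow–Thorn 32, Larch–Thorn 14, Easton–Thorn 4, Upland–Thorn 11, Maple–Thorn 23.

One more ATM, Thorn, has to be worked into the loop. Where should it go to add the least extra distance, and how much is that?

Insertion cost between consecutive stops i–j is d(i,Thorn) + d(Thorn,j) − d(i,j):
  between Ivy and Hollow: 18 + 32 − 34 = 16
  between Hollow and Larch: 32 + 14 − 30 = 16
  between Larch and Easton: 14 + 4 − 13 = 5
  between Easton and Upland: 4 + 11 − 7 = 8
  between Upland and Maple: 11 + 23 − 19 = 15
  between Maple and Ivy: 23 + 18 − 11 = 30
Cheapest insertion is between Larch and Easton, adding 5.
New total = 114 + 5 = 119.

+5 m — insert Thorn between Larch and Easton.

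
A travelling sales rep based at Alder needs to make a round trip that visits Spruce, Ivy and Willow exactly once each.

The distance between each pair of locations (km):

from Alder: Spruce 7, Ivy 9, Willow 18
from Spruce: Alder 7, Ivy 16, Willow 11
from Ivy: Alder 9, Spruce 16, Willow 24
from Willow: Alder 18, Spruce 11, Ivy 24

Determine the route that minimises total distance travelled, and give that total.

Shortest round trip = 51 km.

There are 3 distinct closed tours to check (reversals are equivalent).
Alder→Spruce→Ivy→Willow→Alder: 7+16+24+18 = 65
Alder→Spruce→Willow→Ivy→Alder: 7+11+24+9 = 51
Alder→Ivy→Spruce→Willow→Alder: 9+16+11+18 = 54
The minimum is 51.
One optimal route: Alder → Spruce → Willow → Ivy → Alder (or its reverse).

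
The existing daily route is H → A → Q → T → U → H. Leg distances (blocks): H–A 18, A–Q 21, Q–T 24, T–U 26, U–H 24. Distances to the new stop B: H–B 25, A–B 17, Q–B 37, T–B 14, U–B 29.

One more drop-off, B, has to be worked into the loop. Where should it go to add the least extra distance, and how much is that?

Insertion cost between consecutive stops i–j is d(i,B) + d(B,j) − d(i,j):
  between H and A: 25 + 17 − 18 = 24
  between A and Q: 17 + 37 − 21 = 33
  between Q and T: 37 + 14 − 24 = 27
  between T and U: 14 + 29 − 26 = 17
  between U and H: 29 + 25 − 24 = 30
Cheapest insertion is between T and U, adding 17.
New total = 113 + 17 = 130.

Adding 17 blocks by placing B on the T–U leg.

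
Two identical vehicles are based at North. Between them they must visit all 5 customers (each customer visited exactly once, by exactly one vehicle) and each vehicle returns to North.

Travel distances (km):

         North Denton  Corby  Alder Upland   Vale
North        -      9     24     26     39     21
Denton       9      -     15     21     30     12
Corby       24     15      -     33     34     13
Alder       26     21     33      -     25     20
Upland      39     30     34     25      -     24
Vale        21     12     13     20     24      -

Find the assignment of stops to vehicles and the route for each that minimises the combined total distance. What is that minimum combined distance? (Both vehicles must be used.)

Minimum combined distance: 130 km.

Check every non-empty split of the stops between the two vehicles; for each half take its own optimal tour:
  {Denton} + {Corby, Alder, Upland, Vale}: 18 + 112 = 130
  {Corby} + {Denton, Alder, Upland, Vale}: 48 + 96 = 144
  {Denton, Corby} + {Alder, Upland, Vale}: 48 + 96 = 144
  {Alder} + {Denton, Corby, Upland, Vale}: 52 + 100 = 152
  {Denton, Alder} + {Corby, Upland, Vale}: 56 + 100 = 156
  {Corby, Alder} + {Denton, Upland, Vale}: 83 + 84 = 167
  … (15 splits in total)
Best: vehicle 1 North → Denton → North = 18; vehicle 2 North → Corby → Vale → Upland → Alder → North = 112; combined 130.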